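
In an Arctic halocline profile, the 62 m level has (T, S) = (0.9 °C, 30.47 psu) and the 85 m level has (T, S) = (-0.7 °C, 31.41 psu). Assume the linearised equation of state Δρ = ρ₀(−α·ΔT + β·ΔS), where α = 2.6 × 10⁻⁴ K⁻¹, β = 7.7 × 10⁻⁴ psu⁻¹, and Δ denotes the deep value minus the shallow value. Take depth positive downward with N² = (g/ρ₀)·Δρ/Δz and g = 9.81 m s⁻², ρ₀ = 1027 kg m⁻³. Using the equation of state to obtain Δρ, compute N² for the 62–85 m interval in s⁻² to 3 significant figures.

4.86 × 10⁻⁴ s⁻²

ΔT = -1.6 K, ΔS = +0.94 psu (deep − shallow).
Δρ/ρ₀ = −αΔT + βΔS = 4.16 × 10⁻⁴ + 7.238 × 10⁻⁴ = 1.1398 × 10⁻³, so Δρ ≈ 1.171 kg m⁻³.
N² = (g/ρ₀)·Δρ/Δz = g·(Δρ/ρ₀)/Δz = 9.81 × 1.1398 × 10⁻³ / 23 = 4.8615 × 10⁻⁴ s⁻² ≈ 4.86 × 10⁻⁴ s⁻².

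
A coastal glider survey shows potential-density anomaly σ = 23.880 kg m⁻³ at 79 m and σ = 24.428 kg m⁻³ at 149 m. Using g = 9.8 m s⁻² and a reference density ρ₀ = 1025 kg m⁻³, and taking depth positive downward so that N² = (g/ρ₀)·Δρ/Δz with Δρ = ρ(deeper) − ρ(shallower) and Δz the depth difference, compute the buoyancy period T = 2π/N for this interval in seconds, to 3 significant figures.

Δρ = 1024.428 − 1023.880 = 0.548 kg m⁻³ over Δz = 149 − 79 = 70 m.
N² = (9.8/1025) × (0.548/70) = 7.4849 × 10⁻⁵ s⁻².
N = √(7.4849 × 10⁻⁵) = 8.6515 × 10⁻³ rad s⁻¹, so T = 2π/N = 726.25 s ≈ 726 s.
A positive N² confirms static stability across the interval.

726 s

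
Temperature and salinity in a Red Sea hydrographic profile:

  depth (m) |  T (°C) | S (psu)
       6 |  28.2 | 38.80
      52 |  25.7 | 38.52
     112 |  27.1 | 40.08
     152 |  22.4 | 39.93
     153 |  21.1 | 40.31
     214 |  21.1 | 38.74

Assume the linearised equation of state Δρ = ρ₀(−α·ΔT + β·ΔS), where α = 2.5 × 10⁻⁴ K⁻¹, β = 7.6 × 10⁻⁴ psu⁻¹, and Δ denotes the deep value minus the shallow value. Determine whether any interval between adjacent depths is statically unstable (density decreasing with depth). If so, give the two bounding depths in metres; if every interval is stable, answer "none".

153–214 m

Evaluate Δρ/ρ₀ = −αΔT + βΔS across each adjacent pair:
  6–52 m: −αΔT+βΔS = −(2.5 × 10⁻⁴)(-2.5)+(7.6 × 10⁻⁴)(-0.28) = 4.1 × 10⁻⁴ → stable
  52–112 m: −αΔT+βΔS = −(2.5 × 10⁻⁴)(+1.4)+(7.6 × 10⁻⁴)(+1.56) = 8.4 × 10⁻⁴ → stable
  112–152 m: −αΔT+βΔS = −(2.5 × 10⁻⁴)(-4.7)+(7.6 × 10⁻⁴)(-0.15) = 1.1 × 10⁻³ → stable
  152–153 m: −αΔT+βΔS = −(2.5 × 10⁻⁴)(-1.3)+(7.6 × 10⁻⁴)(+0.38) = 6.1 × 10⁻⁴ → stable
  153–214 m: −αΔT+βΔS = −(2.5 × 10⁻⁴)(+0.0)+(7.6 × 10⁻⁴)(-1.57) = -1.2 × 10⁻³ → UNSTABLE
The 153–214 m interval has Δρ < 0: lighter water underlies denser water.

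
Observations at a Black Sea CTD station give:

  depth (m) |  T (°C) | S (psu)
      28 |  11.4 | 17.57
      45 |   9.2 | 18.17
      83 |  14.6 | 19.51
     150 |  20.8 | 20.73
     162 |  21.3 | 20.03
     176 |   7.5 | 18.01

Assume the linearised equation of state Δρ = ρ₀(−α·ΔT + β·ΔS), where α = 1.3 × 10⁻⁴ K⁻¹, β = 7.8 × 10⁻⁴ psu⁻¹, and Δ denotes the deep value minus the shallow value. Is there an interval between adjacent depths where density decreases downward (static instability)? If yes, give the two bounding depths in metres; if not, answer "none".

Evaluate Δρ/ρ₀ = −αΔT + βΔS across each adjacent pair:
  28–45 m: −αΔT+βΔS = −(1.3 × 10⁻⁴)(-2.2)+(7.8 × 10⁻⁴)(+0.60) = 7.5 × 10⁻⁴ → stable
  45–83 m: −αΔT+βΔS = −(1.3 × 10⁻⁴)(+5.4)+(7.8 × 10⁻⁴)(+1.34) = 3.4 × 10⁻⁴ → stable
  83–150 m: −αΔT+βΔS = −(1.3 × 10⁻⁴)(+6.2)+(7.8 × 10⁻⁴)(+1.22) = 1.5 × 10⁻⁴ → stable
  150–162 m: −αΔT+βΔS = −(1.3 × 10⁻⁴)(+0.5)+(7.8 × 10⁻⁴)(-0.70) = -6.1 × 10⁻⁴ → UNSTABLE
  162–176 m: −αΔT+βΔS = −(1.3 × 10⁻⁴)(-13.8)+(7.8 × 10⁻⁴)(-2.02) = 2.2 × 10⁻⁴ → stable
The 150–162 m interval has Δρ < 0: lighter water underlies denser water.

150–162 m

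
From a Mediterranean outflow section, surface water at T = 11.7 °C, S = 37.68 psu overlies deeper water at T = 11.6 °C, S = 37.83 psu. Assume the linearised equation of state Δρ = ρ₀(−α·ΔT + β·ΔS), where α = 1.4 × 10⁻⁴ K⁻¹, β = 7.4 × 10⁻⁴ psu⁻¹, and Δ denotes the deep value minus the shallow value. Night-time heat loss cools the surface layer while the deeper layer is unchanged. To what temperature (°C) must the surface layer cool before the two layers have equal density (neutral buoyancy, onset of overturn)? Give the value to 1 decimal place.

10.8 °C

Neutral buoyancy requires Δρ = 0, i.e. −α(T_deep − T_surf′) + β(S_deep − S_surf) = 0.
T_surf′ = T_deep − (β/α)·ΔS = 11.6 − (7.4 × 10⁻⁴/1.4 × 10⁻⁴)·(+0.15) = 10.807 °C.
Cooling required: 11.7 − (10.807) = 0.893 °C.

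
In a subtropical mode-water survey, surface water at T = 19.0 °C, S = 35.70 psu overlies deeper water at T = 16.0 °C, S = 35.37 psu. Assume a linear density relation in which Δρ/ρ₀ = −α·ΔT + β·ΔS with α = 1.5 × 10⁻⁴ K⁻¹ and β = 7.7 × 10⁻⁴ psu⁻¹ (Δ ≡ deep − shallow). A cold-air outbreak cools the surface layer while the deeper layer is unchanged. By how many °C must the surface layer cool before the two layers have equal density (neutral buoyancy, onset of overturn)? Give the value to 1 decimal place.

1.3 °C

Neutral buoyancy requires Δρ = 0, i.e. −α(T_deep − T_surf′) + β(S_deep − S_surf) = 0.
T_surf′ = T_deep − (β/α)·ΔS = 16.0 − (7.7 × 10⁻⁴/1.5 × 10⁻⁴)·(-0.33) = 17.694 °C.
Cooling required: 19.0 − (17.694) = 1.306 °C.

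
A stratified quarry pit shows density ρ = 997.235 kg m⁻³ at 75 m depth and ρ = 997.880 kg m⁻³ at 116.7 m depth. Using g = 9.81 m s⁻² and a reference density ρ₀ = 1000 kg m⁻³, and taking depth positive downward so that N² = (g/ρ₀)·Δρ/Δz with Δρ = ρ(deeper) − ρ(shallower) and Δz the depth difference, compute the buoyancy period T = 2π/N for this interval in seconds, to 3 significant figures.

510 s

Δρ = 997.880 − 997.235 = 0.645 kg m⁻³ over Δz = 116.7 − 75 = 41.7 m.
N² = (9.81/1000) × (0.645/41.7) = 1.5174 × 10⁻⁴ s⁻².
N = √(1.5174 × 10⁻⁴) = 0.012318 rad s⁻¹, so T = 2π/N = 510.08 s ≈ 510 s.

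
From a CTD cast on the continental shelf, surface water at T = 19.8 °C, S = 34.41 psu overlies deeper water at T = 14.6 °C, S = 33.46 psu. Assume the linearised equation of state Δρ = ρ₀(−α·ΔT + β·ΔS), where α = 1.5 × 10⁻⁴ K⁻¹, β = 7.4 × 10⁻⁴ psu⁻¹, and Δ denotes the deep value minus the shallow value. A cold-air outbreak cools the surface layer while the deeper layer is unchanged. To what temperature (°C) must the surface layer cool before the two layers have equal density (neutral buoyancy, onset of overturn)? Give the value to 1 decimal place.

19.3 °C

Neutral buoyancy requires Δρ = 0, i.e. −α(T_deep − T_surf′) + β(S_deep − S_surf) = 0.
T_surf′ = T_deep − (β/α)·ΔS = 14.6 − (7.4 × 10⁻⁴/1.5 × 10⁻⁴)·(-0.95) = 19.287 °C.
Cooling required: 19.8 − (19.287) = 0.513 °C.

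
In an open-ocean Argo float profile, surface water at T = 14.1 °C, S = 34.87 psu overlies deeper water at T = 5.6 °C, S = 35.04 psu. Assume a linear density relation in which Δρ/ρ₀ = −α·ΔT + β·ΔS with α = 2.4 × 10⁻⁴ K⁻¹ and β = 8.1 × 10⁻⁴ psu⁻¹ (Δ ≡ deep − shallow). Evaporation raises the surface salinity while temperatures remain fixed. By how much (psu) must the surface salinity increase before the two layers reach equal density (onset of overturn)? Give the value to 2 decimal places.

Neutral buoyancy requires −α(T_deep − T_surf) + β(S_deep − S_surf′) = 0.
S_surf′ = S_deep − (α/β)·ΔT = 35.04 − (2.4 × 10⁻⁴/8.1 × 10⁻⁴)·(-8.5) = 37.5585 psu.
Increase required: 37.5585 − 34.87 = 2.6885 psu.

2.69 psu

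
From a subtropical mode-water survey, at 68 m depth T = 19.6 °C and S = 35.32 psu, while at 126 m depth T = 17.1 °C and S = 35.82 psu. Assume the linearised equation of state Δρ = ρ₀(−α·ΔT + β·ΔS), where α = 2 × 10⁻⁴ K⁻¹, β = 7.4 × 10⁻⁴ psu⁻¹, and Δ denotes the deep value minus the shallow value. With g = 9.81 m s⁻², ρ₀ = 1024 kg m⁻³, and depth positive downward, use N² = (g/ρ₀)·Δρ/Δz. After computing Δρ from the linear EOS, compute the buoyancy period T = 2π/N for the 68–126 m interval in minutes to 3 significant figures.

ΔT = -2.5 K, ΔS = +0.50 psu (deep − shallow).
Δρ/ρ₀ = −αΔT + βΔS = 5.00 × 10⁻⁴ + 3.70 × 10⁻⁴ = 8.70 × 10⁻⁴, so Δρ ≈ 0.8909 kg m⁻³.
N² = (g/ρ₀)·Δρ/Δz = g·(Δρ/ρ₀)/Δz = 9.81 × 8.70 × 10⁻⁴ / 58 = 1.4715 × 10⁻⁴ s⁻².
N = √(1.4715 × 10⁻⁴) = 0.012131 rad s⁻¹ → T = 2π/N = 517.94 s = 8.6323 min ≈ 8.63 min.

8.63 min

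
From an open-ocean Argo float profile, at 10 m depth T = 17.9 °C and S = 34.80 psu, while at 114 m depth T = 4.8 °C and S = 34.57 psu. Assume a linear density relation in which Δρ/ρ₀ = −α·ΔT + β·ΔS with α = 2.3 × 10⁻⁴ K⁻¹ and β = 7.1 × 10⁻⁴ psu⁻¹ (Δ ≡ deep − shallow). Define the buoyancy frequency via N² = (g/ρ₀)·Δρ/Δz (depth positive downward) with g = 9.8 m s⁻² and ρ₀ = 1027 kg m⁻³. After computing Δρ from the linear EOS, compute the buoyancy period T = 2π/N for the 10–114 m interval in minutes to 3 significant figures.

6.39 min

ΔT = -13.1 K, ΔS = -0.23 psu (deep − shallow).
Δρ/ρ₀ = −αΔT + βΔS = 3.013 × 10⁻³ − 1.633 × 10⁻⁴ = 2.8497 × 10⁻³, so Δρ ≈ 2.927 kg m⁻³.
N² = (g/ρ₀)·Δρ/Δz = g·(Δρ/ρ₀)/Δz = 9.8 × 2.8497 × 10⁻³ / 104 = 2.6853 × 10⁻⁴ s⁻².
N = √(2.6853 × 10⁻⁴) = 0.016387 rad s⁻¹ → T = 2π/N = 383.42 s = 6.3903 min ≈ 6.39 min.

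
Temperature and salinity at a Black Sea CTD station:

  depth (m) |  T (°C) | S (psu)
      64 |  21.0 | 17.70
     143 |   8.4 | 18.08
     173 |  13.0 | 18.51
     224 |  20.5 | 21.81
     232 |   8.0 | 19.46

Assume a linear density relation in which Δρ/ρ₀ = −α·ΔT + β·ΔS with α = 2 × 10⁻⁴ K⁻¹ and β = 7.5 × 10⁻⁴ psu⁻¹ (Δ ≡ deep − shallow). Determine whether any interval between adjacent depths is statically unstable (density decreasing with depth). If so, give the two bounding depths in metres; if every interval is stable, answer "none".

143–173 m

Evaluate Δρ/ρ₀ = −αΔT + βΔS across each adjacent pair:
  64–143 m: −αΔT+βΔS = −(2 × 10⁻⁴)(-12.6)+(7.5 × 10⁻⁴)(+0.38) = 2.8 × 10⁻³ → stable
  143–173 m: −αΔT+βΔS = −(2 × 10⁻⁴)(+4.6)+(7.5 × 10⁻⁴)(+0.43) = -6.0 × 10⁻⁴ → UNSTABLE
  173–224 m: −αΔT+βΔS = −(2 × 10⁻⁴)(+7.5)+(7.5 × 10⁻⁴)(+3.30) = 9.7 × 10⁻⁴ → stable
  224–232 m: −αΔT+βΔS = −(2 × 10⁻⁴)(-12.5)+(7.5 × 10⁻⁴)(-2.35) = 7.4 × 10⁻⁴ → stable
The 143–173 m interval has Δρ < 0: lighter water underlies denser water.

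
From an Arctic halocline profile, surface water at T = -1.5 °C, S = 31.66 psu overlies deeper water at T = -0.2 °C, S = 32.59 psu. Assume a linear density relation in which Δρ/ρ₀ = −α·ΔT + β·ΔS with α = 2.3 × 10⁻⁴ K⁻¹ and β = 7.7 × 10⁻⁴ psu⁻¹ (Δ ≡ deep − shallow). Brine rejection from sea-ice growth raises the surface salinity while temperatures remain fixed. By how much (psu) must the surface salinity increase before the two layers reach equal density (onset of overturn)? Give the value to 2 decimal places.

0.54 psu

Neutral buoyancy requires −α(T_deep − T_surf) + β(S_deep − S_surf′) = 0.
S_surf′ = S_deep − (α/β)·ΔT = 32.59 − (2.3 × 10⁻⁴/7.7 × 10⁻⁴)·(+1.3) = 32.2017 psu.
Increase required: 32.2017 − 31.66 = 0.5417 psu.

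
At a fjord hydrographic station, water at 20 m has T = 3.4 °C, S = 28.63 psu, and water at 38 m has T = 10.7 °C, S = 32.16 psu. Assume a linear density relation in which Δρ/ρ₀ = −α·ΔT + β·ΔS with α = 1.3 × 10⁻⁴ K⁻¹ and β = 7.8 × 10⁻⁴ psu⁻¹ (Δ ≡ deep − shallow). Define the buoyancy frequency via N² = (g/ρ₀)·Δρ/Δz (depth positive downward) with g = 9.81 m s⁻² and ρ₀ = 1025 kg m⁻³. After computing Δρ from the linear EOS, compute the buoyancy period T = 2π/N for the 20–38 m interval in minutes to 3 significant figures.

ΔT = +7.3 K, ΔS = +3.53 psu (deep − shallow).
Δρ/ρ₀ = −αΔT + βΔS = -9.49 × 10⁻⁴ + 2.7534 × 10⁻³ = 1.8044 × 10⁻³, so Δρ ≈ 1.850 kg m⁻³.
N² = (g/ρ₀)·Δρ/Δz = g·(Δρ/ρ₀)/Δz = 9.81 × 1.8044 × 10⁻³ / 18 = 9.8340 × 10⁻⁴ s⁻².
N = √(9.8340 × 10⁻⁴) = 0.031359 rad s⁻¹ → T = 2π/N = 200.36 s = 3.3393 min ≈ 3.34 min.

3.34 min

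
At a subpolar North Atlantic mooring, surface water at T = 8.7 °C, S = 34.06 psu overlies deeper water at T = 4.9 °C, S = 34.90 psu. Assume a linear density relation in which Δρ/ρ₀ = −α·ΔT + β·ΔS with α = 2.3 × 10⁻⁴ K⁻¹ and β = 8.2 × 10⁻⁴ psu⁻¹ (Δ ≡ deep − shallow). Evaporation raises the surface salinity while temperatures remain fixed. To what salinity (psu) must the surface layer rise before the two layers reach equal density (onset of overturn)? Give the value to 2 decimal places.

Neutral buoyancy requires −α(T_deep − T_surf) + β(S_deep − S_surf′) = 0.
S_surf′ = S_deep − (α/β)·ΔT = 34.90 − (2.3 × 10⁻⁴/8.2 × 10⁻⁴)·(-3.8) = 35.9659 psu.
Increase required: 35.9659 − 34.06 = 1.9059 psu.

35.97 psu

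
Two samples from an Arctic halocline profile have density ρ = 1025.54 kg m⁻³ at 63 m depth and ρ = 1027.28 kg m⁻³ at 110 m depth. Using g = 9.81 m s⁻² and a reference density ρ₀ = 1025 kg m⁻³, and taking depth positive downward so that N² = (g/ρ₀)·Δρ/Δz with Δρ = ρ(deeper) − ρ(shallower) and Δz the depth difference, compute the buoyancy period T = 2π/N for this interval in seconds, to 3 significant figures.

334 s

Δρ = 1027.28 − 1025.54 = 1.74 kg m⁻³ over Δz = 110 − 63 = 47 m.
N² = (9.81/1025) × (1.74/47) = 3.5432 × 10⁻⁴ s⁻².
N = √(3.5432 × 10⁻⁴) = 0.018823 rad s⁻¹, so T = 2π/N = 333.80 s ≈ 334 s.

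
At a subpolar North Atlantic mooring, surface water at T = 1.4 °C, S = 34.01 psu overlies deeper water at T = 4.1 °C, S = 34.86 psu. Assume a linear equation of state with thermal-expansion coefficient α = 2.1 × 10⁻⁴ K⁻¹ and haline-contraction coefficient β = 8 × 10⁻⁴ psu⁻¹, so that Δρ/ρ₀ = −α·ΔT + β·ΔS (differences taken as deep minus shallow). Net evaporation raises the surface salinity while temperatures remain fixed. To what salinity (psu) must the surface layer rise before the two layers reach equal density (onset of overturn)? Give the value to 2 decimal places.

34.15 psu

Neutral buoyancy requires −α(T_deep − T_surf) + β(S_deep − S_surf′) = 0.
S_surf′ = S_deep − (α/β)·ΔT = 34.86 − (2.1 × 10⁻⁴/8 × 10⁻⁴)·(+2.7) = 34.1512 psu.
Increase required: 34.1512 − 34.01 = 0.1412 psu.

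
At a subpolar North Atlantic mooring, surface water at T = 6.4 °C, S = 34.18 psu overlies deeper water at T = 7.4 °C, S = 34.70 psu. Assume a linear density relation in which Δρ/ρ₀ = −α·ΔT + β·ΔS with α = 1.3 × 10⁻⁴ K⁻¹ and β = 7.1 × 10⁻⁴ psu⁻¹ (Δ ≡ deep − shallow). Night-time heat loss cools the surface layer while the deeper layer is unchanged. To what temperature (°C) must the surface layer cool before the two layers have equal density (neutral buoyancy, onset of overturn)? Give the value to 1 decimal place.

4.6 °C

Neutral buoyancy requires Δρ = 0, i.e. −α(T_deep − T_surf′) + β(S_deep − S_surf) = 0.
T_surf′ = T_deep − (β/α)·ΔS = 7.4 − (7.1 × 10⁻⁴/1.3 × 10⁻⁴)·(+0.52) = 4.560 °C.
Cooling required: 6.4 − (4.560) = 1.840 °C.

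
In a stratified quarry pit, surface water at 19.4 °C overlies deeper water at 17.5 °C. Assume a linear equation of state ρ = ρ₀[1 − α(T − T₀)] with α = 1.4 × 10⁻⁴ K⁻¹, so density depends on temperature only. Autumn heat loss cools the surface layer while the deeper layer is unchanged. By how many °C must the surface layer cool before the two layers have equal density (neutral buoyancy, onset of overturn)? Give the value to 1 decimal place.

With temperature the only control, equal density requires T_surf′ = T_deep.
T_surf′ = 17.5 °C.
Cooling required: 19.4 − 17.5 = 1.9 °C.

1.9 °C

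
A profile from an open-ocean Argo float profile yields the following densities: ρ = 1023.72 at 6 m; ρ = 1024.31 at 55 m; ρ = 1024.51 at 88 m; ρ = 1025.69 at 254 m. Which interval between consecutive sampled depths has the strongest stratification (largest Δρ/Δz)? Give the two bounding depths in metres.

6–55 m

Compute the density gradient over each adjacent pair:
  6–55 m: Δρ/Δz = 0.59/49 = 0.012 kg m⁻⁴
  55–88 m: Δρ/Δz = 0.20/33 = 6.1 × 10⁻³ kg m⁻⁴
  88–254 m: Δρ/Δz = 1.18/166 = 7.1 × 10⁻³ kg m⁻⁴
The largest gradient is in the 6–55 m interval — the pycnocline.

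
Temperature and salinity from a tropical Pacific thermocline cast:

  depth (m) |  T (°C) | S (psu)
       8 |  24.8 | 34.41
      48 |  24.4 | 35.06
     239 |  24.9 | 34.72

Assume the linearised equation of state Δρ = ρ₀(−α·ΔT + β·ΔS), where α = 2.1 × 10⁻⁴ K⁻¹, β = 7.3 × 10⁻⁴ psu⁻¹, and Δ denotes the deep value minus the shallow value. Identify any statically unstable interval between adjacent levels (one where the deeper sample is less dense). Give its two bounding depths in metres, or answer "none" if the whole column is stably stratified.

Evaluate Δρ/ρ₀ = −αΔT + βΔS across each adjacent pair:
  8–48 m: −αΔT+βΔS = −(2.1 × 10⁻⁴)(-0.4)+(7.3 × 10⁻⁴)(+0.65) = 5.6 × 10⁻⁴ → stable
  48–239 m: −αΔT+βΔS = −(2.1 × 10⁻⁴)(+0.5)+(7.3 × 10⁻⁴)(-0.34) = -3.5 × 10⁻⁴ → UNSTABLE
The 48–239 m interval has Δρ < 0: lighter water underlies denser water.

48–239 m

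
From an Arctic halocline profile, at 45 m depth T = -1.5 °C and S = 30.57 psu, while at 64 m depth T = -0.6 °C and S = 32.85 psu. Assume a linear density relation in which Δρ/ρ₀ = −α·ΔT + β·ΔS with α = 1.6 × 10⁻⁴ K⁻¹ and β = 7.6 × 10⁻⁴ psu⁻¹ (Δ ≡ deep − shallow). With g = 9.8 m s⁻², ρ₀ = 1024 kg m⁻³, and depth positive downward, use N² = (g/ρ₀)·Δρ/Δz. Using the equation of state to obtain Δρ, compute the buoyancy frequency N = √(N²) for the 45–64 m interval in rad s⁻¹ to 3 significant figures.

0.0286 rad s⁻¹

ΔT = +0.9 K, ΔS = +2.28 psu (deep − shallow).
Δρ/ρ₀ = −αΔT + βΔS = -1.44 × 10⁻⁴ + 1.7328 × 10⁻³ = 1.5888 × 10⁻³, so Δρ ≈ 1.627 kg m⁻³.
N² = (g/ρ₀)·Δρ/Δz = g·(Δρ/ρ₀)/Δz = 9.8 × 1.5888 × 10⁻³ / 19 = 8.1949 × 10⁻⁴ s⁻².
N = √(8.1949 × 10⁻⁴) = 0.028627 rad s⁻¹ ≈ 0.0286 rad s⁻¹.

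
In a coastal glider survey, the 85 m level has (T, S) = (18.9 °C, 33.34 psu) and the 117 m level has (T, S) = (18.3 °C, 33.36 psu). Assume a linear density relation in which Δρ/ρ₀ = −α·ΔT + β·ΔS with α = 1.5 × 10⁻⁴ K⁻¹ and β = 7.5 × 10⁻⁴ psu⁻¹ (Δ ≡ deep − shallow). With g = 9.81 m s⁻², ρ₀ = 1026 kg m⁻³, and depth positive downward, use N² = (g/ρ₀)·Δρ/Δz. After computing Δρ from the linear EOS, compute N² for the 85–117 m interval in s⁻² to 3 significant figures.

3.22 × 10⁻⁵ s⁻²

ΔT = -0.6 K, ΔS = +0.02 psu (deep − shallow).
Δρ/ρ₀ = −αΔT + βΔS = 9.00 × 10⁻⁵ + 1.50 × 10⁻⁵ = 1.05 × 10⁻⁴, so Δρ ≈ 0.1077 kg m⁻³.
N² = (g/ρ₀)·Δρ/Δz = g·(Δρ/ρ₀)/Δz = 9.81 × 1.05 × 10⁻⁴ / 32 = 3.2189 × 10⁻⁵ s⁻² ≈ 3.22 × 10⁻⁵ s⁻².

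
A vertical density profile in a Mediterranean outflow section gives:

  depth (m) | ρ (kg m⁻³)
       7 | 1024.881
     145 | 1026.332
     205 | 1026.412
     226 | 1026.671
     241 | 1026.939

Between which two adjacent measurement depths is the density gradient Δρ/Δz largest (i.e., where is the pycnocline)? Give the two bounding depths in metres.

Compute the density gradient over each adjacent pair:
  7–145 m: Δρ/Δz = 1.451/138 = 0.011 kg m⁻⁴
  145–205 m: Δρ/Δz = 0.080/60 = 1.3 × 10⁻³ kg m⁻⁴
  205–226 m: Δρ/Δz = 0.259/21 = 0.012 kg m⁻⁴
  226–241 m: Δρ/Δz = 0.268/15 = 0.018 kg m⁻⁴
The largest gradient is in the 226–241 m interval — the pycnocline.

226–241 m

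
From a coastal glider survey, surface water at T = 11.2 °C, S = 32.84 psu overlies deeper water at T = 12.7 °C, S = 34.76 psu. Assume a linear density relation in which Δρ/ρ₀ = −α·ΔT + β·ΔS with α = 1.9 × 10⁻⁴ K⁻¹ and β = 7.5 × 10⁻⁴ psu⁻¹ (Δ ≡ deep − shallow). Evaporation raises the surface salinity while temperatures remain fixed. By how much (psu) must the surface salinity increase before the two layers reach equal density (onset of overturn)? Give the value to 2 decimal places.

1.54 psu

Neutral buoyancy requires −α(T_deep − T_surf) + β(S_deep − S_surf′) = 0.
S_surf′ = S_deep − (α/β)·ΔT = 34.76 − (1.9 × 10⁻⁴/7.5 × 10⁻⁴)·(+1.5) = 34.3800 psu.
Increase required: 34.3800 − 32.84 = 1.5400 psu.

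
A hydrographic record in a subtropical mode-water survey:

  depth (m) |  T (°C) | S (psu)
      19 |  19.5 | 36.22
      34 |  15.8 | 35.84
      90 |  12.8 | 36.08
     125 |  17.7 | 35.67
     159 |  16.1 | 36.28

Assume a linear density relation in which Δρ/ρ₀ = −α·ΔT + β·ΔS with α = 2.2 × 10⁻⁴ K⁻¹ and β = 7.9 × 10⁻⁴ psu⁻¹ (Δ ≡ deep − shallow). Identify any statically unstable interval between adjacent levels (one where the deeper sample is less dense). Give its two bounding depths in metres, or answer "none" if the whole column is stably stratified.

Evaluate Δρ/ρ₀ = −αΔT + βΔS across each adjacent pair:
  19–34 m: −αΔT+βΔS = −(2.2 × 10⁻⁴)(-3.7)+(7.9 × 10⁻⁴)(-0.38) = 5.1 × 10⁻⁴ → stable
  34–90 m: −αΔT+βΔS = −(2.2 × 10⁻⁴)(-3.0)+(7.9 × 10⁻⁴)(+0.24) = 8.5 × 10⁻⁴ → stable
  90–125 m: −αΔT+βΔS = −(2.2 × 10⁻⁴)(+4.9)+(7.9 × 10⁻⁴)(-0.41) = -1.4 × 10⁻³ → UNSTABLE
  125–159 m: −αΔT+βΔS = −(2.2 × 10⁻⁴)(-1.6)+(7.9 × 10⁻⁴)(+0.61) = 8.3 × 10⁻⁴ → stable
The 90–125 m interval has Δρ < 0: lighter water underlies denser water.

90–125 m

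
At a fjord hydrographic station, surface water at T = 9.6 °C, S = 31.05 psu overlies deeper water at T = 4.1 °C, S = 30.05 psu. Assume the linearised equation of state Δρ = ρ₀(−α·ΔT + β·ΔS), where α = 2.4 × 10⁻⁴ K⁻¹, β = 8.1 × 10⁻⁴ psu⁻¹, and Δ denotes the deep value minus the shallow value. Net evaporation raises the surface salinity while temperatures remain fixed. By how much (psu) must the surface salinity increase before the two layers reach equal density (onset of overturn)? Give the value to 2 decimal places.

0.63 psu

Neutral buoyancy requires −α(T_deep − T_surf) + β(S_deep − S_surf′) = 0.
S_surf′ = S_deep − (α/β)·ΔT = 30.05 − (2.4 × 10⁻⁴/8.1 × 10⁻⁴)·(-5.5) = 31.6796 psu.
Increase required: 31.6796 − 31.05 = 0.6296 psu.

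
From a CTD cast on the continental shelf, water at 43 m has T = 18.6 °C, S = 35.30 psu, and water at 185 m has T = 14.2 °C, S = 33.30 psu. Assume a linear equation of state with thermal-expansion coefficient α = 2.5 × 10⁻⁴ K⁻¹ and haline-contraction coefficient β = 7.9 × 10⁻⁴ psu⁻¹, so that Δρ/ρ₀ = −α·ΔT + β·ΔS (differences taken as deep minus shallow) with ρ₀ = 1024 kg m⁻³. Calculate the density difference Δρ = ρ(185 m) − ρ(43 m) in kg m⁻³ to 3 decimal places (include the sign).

-0.492 kg m⁻³

ΔT = -4.4 K, ΔS = -2.00 psu (deep − shallow).
Δρ/ρ₀ = −(2.5 × 10⁻⁴)(-4.4) + (7.9 × 10⁻⁴)(-2.00) = -4.80 × 10⁻⁴.
Δρ = 1024 × (-4.80 × 10⁻⁴) = -0.492 kg m⁻³.
Negative Δρ: lighter below, statically unstable.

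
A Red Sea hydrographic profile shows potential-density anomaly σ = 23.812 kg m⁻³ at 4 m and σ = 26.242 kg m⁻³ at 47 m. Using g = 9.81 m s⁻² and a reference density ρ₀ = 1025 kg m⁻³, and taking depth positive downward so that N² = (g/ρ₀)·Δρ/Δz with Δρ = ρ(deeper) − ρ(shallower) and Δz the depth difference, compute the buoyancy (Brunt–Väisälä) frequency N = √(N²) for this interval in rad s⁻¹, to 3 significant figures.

0.0233 rad s⁻¹

Δρ = 1026.242 − 1023.812 = 2.430 kg m⁻³ over Δz = 47 − 4 = 43 m.
N² = (9.81/1025) × (2.430/43) = 5.4086 × 10⁻⁴ s⁻².
N = √(5.4086 × 10⁻⁴) = 0.023256 rad s⁻¹ ≈ 0.0233 rad s⁻¹.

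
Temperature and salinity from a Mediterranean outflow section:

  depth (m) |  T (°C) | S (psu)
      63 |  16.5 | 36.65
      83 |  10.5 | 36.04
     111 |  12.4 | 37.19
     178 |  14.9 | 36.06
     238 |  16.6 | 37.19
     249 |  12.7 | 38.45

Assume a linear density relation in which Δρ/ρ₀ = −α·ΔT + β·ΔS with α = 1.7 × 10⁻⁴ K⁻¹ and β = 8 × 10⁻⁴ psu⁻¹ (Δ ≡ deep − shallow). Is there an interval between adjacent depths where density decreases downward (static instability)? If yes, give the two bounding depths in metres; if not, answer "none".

111–178 m

Evaluate Δρ/ρ₀ = −αΔT + βΔS across each adjacent pair:
  63–83 m: −αΔT+βΔS = −(1.7 × 10⁻⁴)(-6.0)+(8 × 10⁻⁴)(-0.61) = 5.3 × 10⁻⁴ → stable
  83–111 m: −αΔT+βΔS = −(1.7 × 10⁻⁴)(+1.9)+(8 × 10⁻⁴)(+1.15) = 6.0 × 10⁻⁴ → stable
  111–178 m: −αΔT+βΔS = −(1.7 × 10⁻⁴)(+2.5)+(8 × 10⁻⁴)(-1.13) = -1.3 × 10⁻³ → UNSTABLE
  178–238 m: −αΔT+βΔS = −(1.7 × 10⁻⁴)(+1.7)+(8 × 10⁻⁴)(+1.13) = 6.1 × 10⁻⁴ → stable
  238–249 m: −αΔT+βΔS = −(1.7 × 10⁻⁴)(-3.9)+(8 × 10⁻⁴)(+1.26) = 1.7 × 10⁻³ → stable
The 111–178 m interval has Δρ < 0: lighter water underlies denser water.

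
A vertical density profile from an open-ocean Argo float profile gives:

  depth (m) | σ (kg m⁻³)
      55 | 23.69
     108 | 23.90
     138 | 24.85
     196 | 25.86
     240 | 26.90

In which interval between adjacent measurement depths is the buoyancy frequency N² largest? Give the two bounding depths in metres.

Compute the density gradient over each adjacent pair:
  55–108 m: Δρ/Δz = 0.21/53 = 4.0 × 10⁻³ kg m⁻⁴
  108–138 m: Δρ/Δz = 0.95/30 = 0.032 kg m⁻⁴
  138–196 m: Δρ/Δz = 1.01/58 = 0.017 kg m⁻⁴
  196–240 m: Δρ/Δz = 1.04/44 = 0.024 kg m⁻⁴
The largest gradient is in the 108–138 m interval — the pycnocline.

108–138 m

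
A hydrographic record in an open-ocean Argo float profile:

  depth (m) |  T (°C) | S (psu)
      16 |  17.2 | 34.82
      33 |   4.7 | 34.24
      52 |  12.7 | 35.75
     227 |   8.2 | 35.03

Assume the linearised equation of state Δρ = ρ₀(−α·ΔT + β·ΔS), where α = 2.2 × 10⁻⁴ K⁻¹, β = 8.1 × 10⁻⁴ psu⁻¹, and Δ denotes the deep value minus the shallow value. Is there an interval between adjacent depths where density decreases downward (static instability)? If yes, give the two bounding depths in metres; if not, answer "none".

33–52 m

Evaluate Δρ/ρ₀ = −αΔT + βΔS across each adjacent pair:
  16–33 m: −αΔT+βΔS = −(2.2 × 10⁻⁴)(-12.5)+(8.1 × 10⁻⁴)(-0.58) = 2.3 × 10⁻³ → stable
  33–52 m: −αΔT+βΔS = −(2.2 × 10⁻⁴)(+8.0)+(8.1 × 10⁻⁴)(+1.51) = -5.4 × 10⁻⁴ → UNSTABLE
  52–227 m: −αΔT+βΔS = −(2.2 × 10⁻⁴)(-4.5)+(8.1 × 10⁻⁴)(-0.72) = 4.1 × 10⁻⁴ → stable
The 33–52 m interval has Δρ < 0: lighter water underlies denser water.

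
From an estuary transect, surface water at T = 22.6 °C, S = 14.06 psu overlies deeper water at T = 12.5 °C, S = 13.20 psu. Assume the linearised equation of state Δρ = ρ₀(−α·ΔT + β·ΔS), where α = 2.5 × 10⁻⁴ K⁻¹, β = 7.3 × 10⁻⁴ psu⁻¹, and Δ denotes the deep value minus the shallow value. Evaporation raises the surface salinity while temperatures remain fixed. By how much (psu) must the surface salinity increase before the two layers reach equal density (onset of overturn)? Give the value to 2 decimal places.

2.60 psu

Neutral buoyancy requires −α(T_deep − T_surf) + β(S_deep − S_surf′) = 0.
S_surf′ = S_deep − (α/β)·ΔT = 13.20 − (2.5 × 10⁻⁴/7.3 × 10⁻⁴)·(-10.1) = 16.6589 psu.
Increase required: 16.6589 − 14.06 = 2.5989 psu.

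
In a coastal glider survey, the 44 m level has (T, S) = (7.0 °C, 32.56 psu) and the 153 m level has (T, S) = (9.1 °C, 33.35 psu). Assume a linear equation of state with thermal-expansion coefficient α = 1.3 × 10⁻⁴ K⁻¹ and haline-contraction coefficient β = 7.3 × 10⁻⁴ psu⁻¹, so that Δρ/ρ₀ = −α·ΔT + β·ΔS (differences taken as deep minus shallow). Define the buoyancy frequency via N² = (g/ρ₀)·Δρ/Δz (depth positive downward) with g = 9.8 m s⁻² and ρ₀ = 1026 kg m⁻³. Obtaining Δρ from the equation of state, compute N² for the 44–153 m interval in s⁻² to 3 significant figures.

2.73 × 10⁻⁵ s⁻²

ΔT = +2.1 K, ΔS = +0.79 psu (deep − shallow).
Δρ/ρ₀ = −αΔT + βΔS = -2.73 × 10⁻⁴ + 5.767 × 10⁻⁴ = 3.037 × 10⁻⁴, so Δρ ≈ 0.3116 kg m⁻³.
N² = (g/ρ₀)·Δρ/Δz = g·(Δρ/ρ₀)/Δz = 9.8 × 3.037 × 10⁻⁴ / 109 = 2.7305 × 10⁻⁵ s⁻² ≈ 2.73 × 10⁻⁵ s⁻².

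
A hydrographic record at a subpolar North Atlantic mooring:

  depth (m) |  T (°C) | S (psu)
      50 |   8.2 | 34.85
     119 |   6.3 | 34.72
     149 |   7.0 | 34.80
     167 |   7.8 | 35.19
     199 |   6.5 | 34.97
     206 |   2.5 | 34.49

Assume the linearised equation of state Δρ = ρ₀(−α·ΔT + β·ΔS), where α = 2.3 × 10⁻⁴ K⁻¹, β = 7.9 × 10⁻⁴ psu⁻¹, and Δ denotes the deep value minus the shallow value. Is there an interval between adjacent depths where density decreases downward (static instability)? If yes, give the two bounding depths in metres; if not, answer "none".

Evaluate Δρ/ρ₀ = −αΔT + βΔS across each adjacent pair:
  50–119 m: −αΔT+βΔS = −(2.3 × 10⁻⁴)(-1.9)+(7.9 × 10⁻⁴)(-0.13) = 3.3 × 10⁻⁴ → stable
  119–149 m: −αΔT+βΔS = −(2.3 × 10⁻⁴)(+0.7)+(7.9 × 10⁻⁴)(+0.08) = -9.8 × 10⁻⁵ → UNSTABLE
  149–167 m: −αΔT+βΔS = −(2.3 × 10⁻⁴)(+0.8)+(7.9 × 10⁻⁴)(+0.39) = 1.2 × 10⁻⁴ → stable
  167–199 m: −αΔT+βΔS = −(2.3 × 10⁻⁴)(-1.3)+(7.9 × 10⁻⁴)(-0.22) = 1.3 × 10⁻⁴ → stable
  199–206 m: −αΔT+βΔS = −(2.3 × 10⁻⁴)(-4.0)+(7.9 × 10⁻⁴)(-0.48) = 5.4 × 10⁻⁴ → stable
The 119–149 m interval has Δρ < 0: lighter water underlies denser water.

119–149 m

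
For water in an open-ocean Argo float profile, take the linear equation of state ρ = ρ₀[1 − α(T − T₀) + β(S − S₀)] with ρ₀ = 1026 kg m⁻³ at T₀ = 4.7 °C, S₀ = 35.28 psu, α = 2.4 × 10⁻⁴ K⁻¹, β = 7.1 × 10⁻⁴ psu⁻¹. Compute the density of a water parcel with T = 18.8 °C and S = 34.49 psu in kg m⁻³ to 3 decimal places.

1021.953 kg m⁻³

T − T₀ = +14.1 K, S − S₀ = -0.79 psu.
Bracket = 1 − α·(+14.1) + β·(-0.79) = 1 + (-3.9449 × 10⁻³) = 0.9960551.
ρ = 1026 × 0.9960551 = 1021.953 kg m⁻³.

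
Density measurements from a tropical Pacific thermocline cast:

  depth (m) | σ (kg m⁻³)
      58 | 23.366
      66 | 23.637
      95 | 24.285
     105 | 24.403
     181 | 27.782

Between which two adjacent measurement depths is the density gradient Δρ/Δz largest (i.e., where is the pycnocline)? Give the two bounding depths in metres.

105–181 m

Compute the density gradient over each adjacent pair:
  58–66 m: Δρ/Δz = 0.271/8 = 0.034 kg m⁻⁴
  66–95 m: Δρ/Δz = 0.648/29 = 0.022 kg m⁻⁴
  95–105 m: Δρ/Δz = 0.118/10 = 0.012 kg m⁻⁴
  105–181 m: Δρ/Δz = 3.379/76 = 0.044 kg m⁻⁴
The largest gradient is in the 105–181 m interval — the pycnocline.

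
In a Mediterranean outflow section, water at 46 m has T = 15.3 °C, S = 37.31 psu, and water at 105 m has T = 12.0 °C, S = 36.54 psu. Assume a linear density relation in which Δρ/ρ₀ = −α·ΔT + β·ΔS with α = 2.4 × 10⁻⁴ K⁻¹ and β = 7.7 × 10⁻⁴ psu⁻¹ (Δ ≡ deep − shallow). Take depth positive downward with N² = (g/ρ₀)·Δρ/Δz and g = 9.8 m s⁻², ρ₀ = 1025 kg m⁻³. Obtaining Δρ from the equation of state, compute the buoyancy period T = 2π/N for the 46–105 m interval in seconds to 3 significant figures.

1.09 × 10³ s

ΔT = -3.3 K, ΔS = -0.77 psu (deep − shallow).
Δρ/ρ₀ = −αΔT + βΔS = 7.92 × 10⁻⁴ − 5.929 × 10⁻⁴ = 1.991 × 10⁻⁴, so Δρ ≈ 0.2041 kg m⁻³.
N² = (g/ρ₀)·Δρ/Δz = g·(Δρ/ρ₀)/Δz = 9.8 × 1.991 × 10⁻⁴ / 59 = 3.3071 × 10⁻⁵ s⁻².
N = √(3.3071 × 10⁻⁵) = 5.7507 × 10⁻³ rad s⁻¹ → T = 2π/N = 1.0926 × 10³ s ≈ 1.09 × 10³ s.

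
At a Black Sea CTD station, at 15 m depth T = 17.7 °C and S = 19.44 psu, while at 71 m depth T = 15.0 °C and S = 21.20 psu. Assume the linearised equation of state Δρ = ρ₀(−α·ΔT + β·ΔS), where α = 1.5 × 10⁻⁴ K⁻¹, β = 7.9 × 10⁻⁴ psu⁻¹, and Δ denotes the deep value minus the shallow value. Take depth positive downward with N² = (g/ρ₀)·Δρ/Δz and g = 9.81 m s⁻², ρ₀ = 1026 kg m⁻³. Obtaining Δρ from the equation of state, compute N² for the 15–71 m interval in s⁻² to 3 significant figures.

3.15 × 10⁻⁴ s⁻²

ΔT = -2.7 K, ΔS = +1.76 psu (deep − shallow).
Δρ/ρ₀ = −αΔT + βΔS = 4.05 × 10⁻⁴ + 1.3904 × 10⁻³ = 1.7954 × 10⁻³, so Δρ ≈ 1.842 kg m⁻³.
N² = (g/ρ₀)·Δρ/Δz = g·(Δρ/ρ₀)/Δz = 9.81 × 1.7954 × 10⁻³ / 56 = 3.1452 × 10⁻⁴ s⁻² ≈ 3.15 × 10⁻⁴ s⁻².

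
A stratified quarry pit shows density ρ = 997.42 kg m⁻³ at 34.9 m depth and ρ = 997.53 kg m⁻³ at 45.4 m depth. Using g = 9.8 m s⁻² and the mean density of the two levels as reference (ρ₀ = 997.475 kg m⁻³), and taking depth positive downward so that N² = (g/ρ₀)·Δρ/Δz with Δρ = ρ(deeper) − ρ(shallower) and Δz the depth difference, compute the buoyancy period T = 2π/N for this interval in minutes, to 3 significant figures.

Δρ = 997.53 − 997.42 = 0.11 kg m⁻³ over Δz = 45.4 − 34.9 = 10.5 m.
N² = (9.8/997.475) × (0.11/10.5) = 1.0293 × 10⁻⁴ s⁻².
N = √(1.0293 × 10⁻⁴) = 0.010145 rad s⁻¹, so T = 2π/N = 619.34 s = 10.322 min ≈ 10.3 min.

10.3 min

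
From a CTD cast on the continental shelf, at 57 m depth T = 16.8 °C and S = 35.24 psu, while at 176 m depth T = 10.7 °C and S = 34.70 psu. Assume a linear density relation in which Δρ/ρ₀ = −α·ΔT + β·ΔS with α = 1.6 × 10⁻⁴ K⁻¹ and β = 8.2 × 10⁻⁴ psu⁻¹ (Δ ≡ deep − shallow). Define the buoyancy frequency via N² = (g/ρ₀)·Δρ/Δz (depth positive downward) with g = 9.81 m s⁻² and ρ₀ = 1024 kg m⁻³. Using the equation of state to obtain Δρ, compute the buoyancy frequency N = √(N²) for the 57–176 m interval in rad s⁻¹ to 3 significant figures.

6.63 × 10⁻³ rad s⁻¹

ΔT = -6.1 K, ΔS = -0.54 psu (deep − shallow).
Δρ/ρ₀ = −αΔT + βΔS = 9.76 × 10⁻⁴ − 4.428 × 10⁻⁴ = 5.332 × 10⁻⁴, so Δρ ≈ 0.5460 kg m⁻³.
N² = (g/ρ₀)·Δρ/Δz = g·(Δρ/ρ₀)/Δz = 9.81 × 5.332 × 10⁻⁴ / 119 = 4.3955 × 10⁻⁵ s⁻².
N = √(4.3955 × 10⁻⁵) = 6.6299 × 10⁻³ rad s⁻¹ ≈ 6.63 × 10⁻³ rad s⁻¹.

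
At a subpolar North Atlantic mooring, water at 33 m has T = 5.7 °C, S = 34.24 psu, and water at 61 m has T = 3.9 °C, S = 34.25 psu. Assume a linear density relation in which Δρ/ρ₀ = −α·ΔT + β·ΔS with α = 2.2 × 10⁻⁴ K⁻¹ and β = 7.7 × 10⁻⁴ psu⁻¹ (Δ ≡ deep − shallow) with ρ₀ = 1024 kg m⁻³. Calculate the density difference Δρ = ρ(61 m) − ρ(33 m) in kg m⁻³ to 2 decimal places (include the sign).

ΔT = -1.8 K, ΔS = +0.01 psu (deep − shallow).
Δρ/ρ₀ = −(2.2 × 10⁻⁴)(-1.8) + (7.7 × 10⁻⁴)(+0.01) = 4.037 × 10⁻⁴.
Δρ = 1024 × (4.037 × 10⁻⁴) = +0.41 kg m⁻³.
Positive Δρ: denser below, stable.

+0.41 kg m⁻³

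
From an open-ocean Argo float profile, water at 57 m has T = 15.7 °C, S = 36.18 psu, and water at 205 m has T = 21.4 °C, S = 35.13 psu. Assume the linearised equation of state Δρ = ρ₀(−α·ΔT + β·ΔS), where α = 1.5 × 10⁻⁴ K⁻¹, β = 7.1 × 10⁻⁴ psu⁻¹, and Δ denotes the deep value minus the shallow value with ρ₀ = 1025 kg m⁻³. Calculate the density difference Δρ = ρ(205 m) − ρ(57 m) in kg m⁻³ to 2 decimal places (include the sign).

-1.64 kg m⁻³

ΔT = +5.7 K, ΔS = -1.05 psu (deep − shallow).
Δρ/ρ₀ = −(1.5 × 10⁻⁴)(+5.7) + (7.1 × 10⁻⁴)(-1.05) = -1.6005 × 10⁻³.
Δρ = 1025 × (-1.6005 × 10⁻³) = -1.64 kg m⁻³.
Negative Δρ: lighter below, statically unstable.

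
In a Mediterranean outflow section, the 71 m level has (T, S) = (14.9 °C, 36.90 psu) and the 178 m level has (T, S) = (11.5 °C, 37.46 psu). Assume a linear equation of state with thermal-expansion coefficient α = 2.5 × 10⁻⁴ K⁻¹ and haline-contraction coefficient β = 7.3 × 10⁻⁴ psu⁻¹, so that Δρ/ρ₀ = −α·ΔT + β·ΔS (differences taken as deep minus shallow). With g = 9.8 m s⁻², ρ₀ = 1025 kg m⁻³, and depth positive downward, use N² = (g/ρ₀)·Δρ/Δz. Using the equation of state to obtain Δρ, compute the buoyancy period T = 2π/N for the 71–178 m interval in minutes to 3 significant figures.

9.75 min

ΔT = -3.4 K, ΔS = +0.56 psu (deep − shallow).
Δρ/ρ₀ = −αΔT + βΔS = 8.50 × 10⁻⁴ + 4.088 × 10⁻⁴ = 1.2588 × 10⁻³, so Δρ ≈ 1.290 kg m⁻³.
N² = (g/ρ₀)·Δρ/Δz = g·(Δρ/ρ₀)/Δz = 9.8 × 1.2588 × 10⁻³ / 107 = 1.1529 × 10⁻⁴ s⁻².
N = √(1.1529 × 10⁻⁴) = 0.010737 rad s⁻¹ → T = 2π/N = 585.19 s = 9.7532 min ≈ 9.75 min.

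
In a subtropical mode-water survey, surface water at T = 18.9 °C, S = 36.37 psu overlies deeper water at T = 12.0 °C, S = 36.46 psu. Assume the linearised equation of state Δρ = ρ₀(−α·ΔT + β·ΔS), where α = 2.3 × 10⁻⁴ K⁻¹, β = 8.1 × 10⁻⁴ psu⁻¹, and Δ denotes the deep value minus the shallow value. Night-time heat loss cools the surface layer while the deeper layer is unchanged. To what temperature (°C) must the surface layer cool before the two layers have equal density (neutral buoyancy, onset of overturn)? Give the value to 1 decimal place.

Neutral buoyancy requires Δρ = 0, i.e. −α(T_deep − T_surf′) + β(S_deep − S_surf) = 0.
T_surf′ = T_deep − (β/α)·ΔS = 12.0 − (8.1 × 10⁻⁴/2.3 × 10⁻⁴)·(+0.09) = 11.683 °C.
Cooling required: 18.9 − (11.683) = 7.217 °C.

11.7 °C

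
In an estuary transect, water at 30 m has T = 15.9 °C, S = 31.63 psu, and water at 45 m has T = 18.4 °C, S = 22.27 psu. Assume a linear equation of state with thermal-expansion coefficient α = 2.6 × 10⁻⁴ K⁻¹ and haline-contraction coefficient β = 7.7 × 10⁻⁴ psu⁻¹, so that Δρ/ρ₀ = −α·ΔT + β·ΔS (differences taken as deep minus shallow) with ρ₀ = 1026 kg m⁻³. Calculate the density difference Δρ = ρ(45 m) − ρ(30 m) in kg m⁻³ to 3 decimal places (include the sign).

ΔT = +2.5 K, ΔS = -9.36 psu (deep − shallow).
Δρ/ρ₀ = −(2.6 × 10⁻⁴)(+2.5) + (7.7 × 10⁻⁴)(-9.36) = -7.8572 × 10⁻³.
Δρ = 1026 × (-7.8572 × 10⁻³) = -8.061 kg m⁻³.
Negative Δρ: lighter below, statically unstable.

-8.061 kg m⁻³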